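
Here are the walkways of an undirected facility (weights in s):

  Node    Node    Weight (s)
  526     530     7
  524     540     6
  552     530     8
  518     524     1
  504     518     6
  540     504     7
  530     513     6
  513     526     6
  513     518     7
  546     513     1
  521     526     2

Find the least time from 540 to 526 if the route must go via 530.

27 s

Shortest 540→530: 540–524–518–513–530 = 20
Shortest 530→526: 530–526 = 7
Total via 530: 20 + 7 = 27 s.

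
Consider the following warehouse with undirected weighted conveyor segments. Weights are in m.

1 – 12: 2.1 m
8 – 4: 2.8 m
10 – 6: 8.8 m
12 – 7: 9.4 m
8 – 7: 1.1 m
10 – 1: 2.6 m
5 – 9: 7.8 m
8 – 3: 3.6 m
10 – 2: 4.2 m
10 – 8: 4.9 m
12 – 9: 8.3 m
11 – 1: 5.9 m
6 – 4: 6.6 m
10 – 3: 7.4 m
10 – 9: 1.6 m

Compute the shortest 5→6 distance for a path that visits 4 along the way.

Shortest 5→4: 5 → 9 → 10 → 8 → 4 = 17.1
Shortest 4→6: 4 → 6 = 6.6
Total via 4: 17.1 + 6.6 = 23.7 m.

23.7 m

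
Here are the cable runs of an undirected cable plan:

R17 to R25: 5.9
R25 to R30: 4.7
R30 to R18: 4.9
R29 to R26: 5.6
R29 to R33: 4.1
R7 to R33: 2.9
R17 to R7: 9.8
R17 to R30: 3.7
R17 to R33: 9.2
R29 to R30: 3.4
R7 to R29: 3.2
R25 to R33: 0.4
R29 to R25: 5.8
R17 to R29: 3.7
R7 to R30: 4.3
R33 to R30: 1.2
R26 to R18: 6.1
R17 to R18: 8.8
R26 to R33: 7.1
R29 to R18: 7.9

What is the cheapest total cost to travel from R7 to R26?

Shortest distances from R7:
R7: 0
R33: 2.9  (via R7)
R29: 3.2  (via R7)
R25: 3.3  (via R33)
R30: 4.1  (via R33)
R17: 6.9  (via R29)
R26: 8.8  (via R29)
Shortest route: R7–R29–R26 = 8.8.

8.8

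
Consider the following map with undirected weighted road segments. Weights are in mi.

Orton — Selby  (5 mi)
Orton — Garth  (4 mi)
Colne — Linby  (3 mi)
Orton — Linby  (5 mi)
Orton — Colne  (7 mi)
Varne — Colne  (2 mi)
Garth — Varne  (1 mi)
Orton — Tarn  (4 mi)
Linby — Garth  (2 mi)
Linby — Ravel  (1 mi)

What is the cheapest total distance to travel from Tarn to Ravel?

10 mi

Candidate routes:
Tarn - Orton - Garth - Linby - Ravel: 4+4+2+1 = 11
Tarn - Orton - Colne - Linby - Ravel: 4+7+3+1 = 15
Tarn - Orton - Linby - Ravel: 4+5+1 = 10
The minimum is 10 mi via Tarn - Orton - Linby - Ravel.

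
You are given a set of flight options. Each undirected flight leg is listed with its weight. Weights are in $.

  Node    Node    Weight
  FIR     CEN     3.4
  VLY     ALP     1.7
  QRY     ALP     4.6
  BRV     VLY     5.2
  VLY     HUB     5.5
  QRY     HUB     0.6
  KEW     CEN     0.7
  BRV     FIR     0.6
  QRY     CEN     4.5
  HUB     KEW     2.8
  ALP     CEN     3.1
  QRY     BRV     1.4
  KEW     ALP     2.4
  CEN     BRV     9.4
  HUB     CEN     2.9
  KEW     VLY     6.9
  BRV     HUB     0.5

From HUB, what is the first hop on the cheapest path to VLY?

Enumerating some paths:
HUB - BRV - VLY: 0.5+5.2 = 5.7
HUB - VLY: 5.5 = 5.5
Cheapest is HUB - VLY at $5.5.
So from HUB the first move is to VLY.

VLY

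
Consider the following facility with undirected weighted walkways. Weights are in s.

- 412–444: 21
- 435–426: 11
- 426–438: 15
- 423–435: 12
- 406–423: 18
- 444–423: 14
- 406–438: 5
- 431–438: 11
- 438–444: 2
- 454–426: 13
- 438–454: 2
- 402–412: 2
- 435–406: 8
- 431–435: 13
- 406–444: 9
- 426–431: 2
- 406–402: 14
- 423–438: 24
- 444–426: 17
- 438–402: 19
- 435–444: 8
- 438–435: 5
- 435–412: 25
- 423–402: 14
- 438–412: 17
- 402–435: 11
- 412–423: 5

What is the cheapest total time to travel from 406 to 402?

14 s

Running Dijkstra from 406:
406: 0
438: 5  (via 406)
444: 7  (via 438)
454: 7  (via 438)
435: 8  (via 406)
402: 14  (via 406)
Shortest route: 406–402 = 14 s.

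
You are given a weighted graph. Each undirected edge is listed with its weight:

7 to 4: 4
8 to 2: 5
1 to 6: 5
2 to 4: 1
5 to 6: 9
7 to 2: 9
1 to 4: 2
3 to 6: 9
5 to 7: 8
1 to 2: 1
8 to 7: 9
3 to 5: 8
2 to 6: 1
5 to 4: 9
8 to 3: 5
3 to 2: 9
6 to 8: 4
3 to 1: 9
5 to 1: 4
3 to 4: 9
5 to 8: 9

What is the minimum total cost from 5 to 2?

Running Dijkstra from 5:
5: 0
1: 4  (via 5)
2: 5  (via 1)
Shortest route: 5 → 1 → 2 = 5.

5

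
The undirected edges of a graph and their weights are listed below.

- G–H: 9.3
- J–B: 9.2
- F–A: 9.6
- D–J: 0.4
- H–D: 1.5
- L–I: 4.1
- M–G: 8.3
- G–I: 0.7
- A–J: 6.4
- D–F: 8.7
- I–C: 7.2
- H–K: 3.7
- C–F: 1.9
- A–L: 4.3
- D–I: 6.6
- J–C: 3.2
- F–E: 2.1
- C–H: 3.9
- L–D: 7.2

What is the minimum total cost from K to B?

14.8

Settle nodes by increasing distance from K:
K: 0
H: 3.7  (via K)
D: 5.2  (via H)
J: 5.6  (via D)
C: 7.6  (via H)
F: 9.5  (via C)
E: 11.6  (via F)
I: 11.8  (via D)
A: 12  (via J)
L: 12.4  (via D)
G: 12.5  (via I)
B: 14.8  (via J)
Shortest route: K–H–D–J–B = 14.8.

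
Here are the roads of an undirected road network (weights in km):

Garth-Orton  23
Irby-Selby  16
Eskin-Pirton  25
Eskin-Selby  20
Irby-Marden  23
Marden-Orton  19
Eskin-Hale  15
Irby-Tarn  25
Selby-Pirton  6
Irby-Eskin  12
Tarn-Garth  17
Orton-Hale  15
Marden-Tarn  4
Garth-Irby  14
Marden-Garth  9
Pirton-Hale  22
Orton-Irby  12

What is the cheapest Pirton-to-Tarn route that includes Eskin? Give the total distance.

62 km

Shortest Pirton→Eskin: Pirton → Eskin = 25
Shortest Eskin→Tarn: Eskin → Irby → Tarn = 37
Total via Eskin: 25 + 37 = 62 km.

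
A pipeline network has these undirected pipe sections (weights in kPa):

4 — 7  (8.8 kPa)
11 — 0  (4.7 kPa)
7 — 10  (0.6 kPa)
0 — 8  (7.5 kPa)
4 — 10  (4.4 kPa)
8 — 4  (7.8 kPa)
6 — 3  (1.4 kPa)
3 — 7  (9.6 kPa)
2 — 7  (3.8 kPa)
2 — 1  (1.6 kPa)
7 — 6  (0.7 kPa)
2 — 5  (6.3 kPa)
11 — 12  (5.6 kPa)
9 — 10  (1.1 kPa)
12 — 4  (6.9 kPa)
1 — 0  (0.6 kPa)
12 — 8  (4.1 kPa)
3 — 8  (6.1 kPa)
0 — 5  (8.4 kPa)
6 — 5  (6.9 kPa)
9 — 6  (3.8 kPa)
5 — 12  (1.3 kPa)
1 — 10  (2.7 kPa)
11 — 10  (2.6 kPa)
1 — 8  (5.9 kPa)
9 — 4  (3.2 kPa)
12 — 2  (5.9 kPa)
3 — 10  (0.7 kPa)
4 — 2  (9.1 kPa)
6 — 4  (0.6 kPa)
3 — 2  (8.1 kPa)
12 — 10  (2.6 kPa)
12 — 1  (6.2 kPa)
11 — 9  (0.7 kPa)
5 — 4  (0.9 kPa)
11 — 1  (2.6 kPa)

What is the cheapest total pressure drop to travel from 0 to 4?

5.2 kPa

Enumerating some paths:
0–1–11–9–4: 0.6+2.6+0.7+3.2 = 7.1
0–1–10–3–6–4: 0.6+2.7+0.7+1.4+0.6 = 6
0–1–11–9–10–7–6–4: 0.6+2.6+0.7+1.1+0.6+0.7+0.6 = 6.9
0–1–10–7–6–4: 0.6+2.7+0.6+0.7+0.6 = 5.2
The minimum is 5.2 kPa via 0–1–10–7–6–4.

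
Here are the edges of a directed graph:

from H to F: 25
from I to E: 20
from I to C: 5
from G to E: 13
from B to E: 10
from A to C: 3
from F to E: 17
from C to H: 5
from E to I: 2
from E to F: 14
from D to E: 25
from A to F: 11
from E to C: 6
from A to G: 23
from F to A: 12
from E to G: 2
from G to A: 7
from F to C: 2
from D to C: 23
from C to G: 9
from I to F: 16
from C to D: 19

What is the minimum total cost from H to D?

Enumerating some paths:
H → F → A → C → D: 25+12+3+19 = 59
H → F → E → C → D: 25+17+6+19 = 67
H → F → C → D: 25+2+19 = 46
The minimum is 46 via H → F → C → D.

46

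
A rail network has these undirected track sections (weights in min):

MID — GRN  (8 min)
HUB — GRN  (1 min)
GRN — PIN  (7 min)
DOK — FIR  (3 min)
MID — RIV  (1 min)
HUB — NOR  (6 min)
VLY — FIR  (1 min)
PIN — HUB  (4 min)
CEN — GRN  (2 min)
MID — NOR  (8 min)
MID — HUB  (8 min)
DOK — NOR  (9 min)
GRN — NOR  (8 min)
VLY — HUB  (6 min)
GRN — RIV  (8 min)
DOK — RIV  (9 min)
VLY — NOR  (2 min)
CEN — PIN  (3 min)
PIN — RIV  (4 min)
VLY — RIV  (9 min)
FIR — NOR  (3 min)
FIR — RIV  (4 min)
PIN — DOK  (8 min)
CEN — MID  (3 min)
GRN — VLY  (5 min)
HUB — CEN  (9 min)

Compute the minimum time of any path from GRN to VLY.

5 min

Running Dijkstra from GRN:
GRN: 0
HUB: 1  (via GRN)
CEN: 2  (via GRN)
PIN: 5  (via HUB)
MID: 5  (via CEN)
VLY: 5  (via GRN)
Shortest route: GRN → VLY = 5 min.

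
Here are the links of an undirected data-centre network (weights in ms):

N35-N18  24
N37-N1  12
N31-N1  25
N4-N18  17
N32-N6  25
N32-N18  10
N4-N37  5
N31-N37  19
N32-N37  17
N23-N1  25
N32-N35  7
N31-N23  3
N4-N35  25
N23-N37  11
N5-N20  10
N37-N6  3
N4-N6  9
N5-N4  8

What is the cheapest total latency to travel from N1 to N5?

25 ms

Settle nodes by increasing distance from N1:
N1: 0
N37: 12  (via N1)
N6: 15  (via N37)
N4: 17  (via N37)
N23: 23  (via N37)
N31: 25  (via N1)
N5: 25  (via N4)
Shortest route: N1 → N37 → N4 → N5 = 25 ms.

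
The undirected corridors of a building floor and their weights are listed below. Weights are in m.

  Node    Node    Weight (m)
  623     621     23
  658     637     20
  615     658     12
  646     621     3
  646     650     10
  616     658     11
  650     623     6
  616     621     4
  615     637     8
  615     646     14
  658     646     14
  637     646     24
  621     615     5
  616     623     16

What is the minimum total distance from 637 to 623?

Settle nodes by increasing distance from 637:
637: 0
615: 8  (via 637)
621: 13  (via 615)
646: 16  (via 621)
616: 17  (via 621)
658: 20  (via 637)
650: 26  (via 646)
623: 32  (via 650)
Shortest route: 637 → 615 → 621 → 646 → 650 → 623 = 32 m.

32 m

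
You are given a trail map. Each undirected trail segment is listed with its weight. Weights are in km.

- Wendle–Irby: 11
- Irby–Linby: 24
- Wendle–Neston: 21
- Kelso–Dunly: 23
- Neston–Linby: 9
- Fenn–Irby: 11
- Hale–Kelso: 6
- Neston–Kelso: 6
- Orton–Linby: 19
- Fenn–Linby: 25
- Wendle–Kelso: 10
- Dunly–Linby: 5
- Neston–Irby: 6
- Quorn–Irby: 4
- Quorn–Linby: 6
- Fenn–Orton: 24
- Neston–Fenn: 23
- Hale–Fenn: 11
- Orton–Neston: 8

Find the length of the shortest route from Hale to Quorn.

22 km

Candidate routes:
Hale → Kelso → Neston → Linby → Quorn: 6+6+9+6 = 27
Hale → Fenn → Irby → Quorn: 11+11+4 = 26
Hale → Kelso → Neston → Irby → Quorn: 6+6+6+4 = 22
Cheapest is Hale → Kelso → Neston → Irby → Quorn at 22 km.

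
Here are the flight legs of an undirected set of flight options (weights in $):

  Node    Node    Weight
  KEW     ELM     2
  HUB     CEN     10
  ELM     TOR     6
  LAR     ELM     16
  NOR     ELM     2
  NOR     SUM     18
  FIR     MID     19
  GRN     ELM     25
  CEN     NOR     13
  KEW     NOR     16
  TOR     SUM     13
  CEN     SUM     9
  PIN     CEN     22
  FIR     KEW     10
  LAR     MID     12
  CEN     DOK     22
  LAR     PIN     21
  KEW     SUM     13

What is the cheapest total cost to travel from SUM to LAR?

Settle nodes by increasing distance from SUM:
SUM: 0
CEN: 9  (via SUM)
TOR: 13  (via SUM)
KEW: 13  (via SUM)
ELM: 15  (via KEW)
NOR: 17  (via ELM)
HUB: 19  (via CEN)
FIR: 23  (via KEW)
DOK: 31  (via CEN)
LAR: 31  (via ELM)
Shortest route: SUM → KEW → ELM → LAR = $31.

$31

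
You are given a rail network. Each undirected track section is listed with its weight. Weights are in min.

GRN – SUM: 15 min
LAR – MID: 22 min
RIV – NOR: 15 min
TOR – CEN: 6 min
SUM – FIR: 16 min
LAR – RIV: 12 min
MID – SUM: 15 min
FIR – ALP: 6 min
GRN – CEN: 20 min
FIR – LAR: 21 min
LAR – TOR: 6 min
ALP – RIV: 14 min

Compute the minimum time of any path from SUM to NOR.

Compare a few routes:
SUM - MID - LAR - RIV - NOR: 15+22+12+15 = 64
SUM - FIR - ALP - RIV - NOR: 16+6+14+15 = 51
SUM - FIR - LAR - RIV - NOR: 16+21+12+15 = 64
Cheapest is SUM - FIR - ALP - RIV - NOR at 51 min.

51 min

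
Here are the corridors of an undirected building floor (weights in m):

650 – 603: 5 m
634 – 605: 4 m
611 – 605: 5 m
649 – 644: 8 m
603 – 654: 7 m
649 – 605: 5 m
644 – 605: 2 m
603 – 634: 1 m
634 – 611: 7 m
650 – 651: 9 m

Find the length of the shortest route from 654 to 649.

Shortest distances from 654:
654: 0
603: 7  (via 654)
634: 8  (via 603)
650: 12  (via 603)
605: 12  (via 634)
644: 14  (via 605)
611: 15  (via 634)
649: 17  (via 605)
Shortest route: 654–603–634–605–649 = 17 m.

17 m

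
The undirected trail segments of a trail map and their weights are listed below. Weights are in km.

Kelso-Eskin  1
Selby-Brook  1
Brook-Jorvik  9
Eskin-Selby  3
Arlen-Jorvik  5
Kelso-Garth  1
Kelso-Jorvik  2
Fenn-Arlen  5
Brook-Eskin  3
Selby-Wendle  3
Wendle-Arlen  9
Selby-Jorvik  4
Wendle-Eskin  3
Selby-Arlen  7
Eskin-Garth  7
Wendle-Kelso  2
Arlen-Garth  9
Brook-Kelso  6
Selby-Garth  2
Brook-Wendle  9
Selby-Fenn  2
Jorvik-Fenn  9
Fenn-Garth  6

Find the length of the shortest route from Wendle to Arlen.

9 km

Shortest distances from Wendle:
Wendle: 0
Kelso: 2  (via Wendle)
Selby: 3  (via Wendle)
Garth: 3  (via Kelso)
Eskin: 3  (via Wendle)
Brook: 4  (via Selby)
Jorvik: 4  (via Kelso)
Fenn: 5  (via Selby)
Arlen: 9  (via Wendle)
Shortest route: Wendle → Arlen = 9 km.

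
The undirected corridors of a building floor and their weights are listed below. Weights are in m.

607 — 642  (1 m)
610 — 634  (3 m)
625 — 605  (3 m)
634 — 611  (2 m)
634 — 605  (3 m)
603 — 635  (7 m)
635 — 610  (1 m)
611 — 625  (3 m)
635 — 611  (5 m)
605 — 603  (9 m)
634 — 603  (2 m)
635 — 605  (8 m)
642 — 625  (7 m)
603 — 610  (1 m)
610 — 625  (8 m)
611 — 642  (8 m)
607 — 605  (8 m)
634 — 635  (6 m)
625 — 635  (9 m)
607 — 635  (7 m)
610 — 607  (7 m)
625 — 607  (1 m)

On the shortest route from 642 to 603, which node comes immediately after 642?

607

Compare a few routes:
642–607–625–605–634–603: 1+1+3+3+2 = 10
642–607–625–611–634–603: 1+1+3+2+2 = 9
The minimum is 9 m via 642–607–625–611–634–603.
So from 642 the first move is to 607.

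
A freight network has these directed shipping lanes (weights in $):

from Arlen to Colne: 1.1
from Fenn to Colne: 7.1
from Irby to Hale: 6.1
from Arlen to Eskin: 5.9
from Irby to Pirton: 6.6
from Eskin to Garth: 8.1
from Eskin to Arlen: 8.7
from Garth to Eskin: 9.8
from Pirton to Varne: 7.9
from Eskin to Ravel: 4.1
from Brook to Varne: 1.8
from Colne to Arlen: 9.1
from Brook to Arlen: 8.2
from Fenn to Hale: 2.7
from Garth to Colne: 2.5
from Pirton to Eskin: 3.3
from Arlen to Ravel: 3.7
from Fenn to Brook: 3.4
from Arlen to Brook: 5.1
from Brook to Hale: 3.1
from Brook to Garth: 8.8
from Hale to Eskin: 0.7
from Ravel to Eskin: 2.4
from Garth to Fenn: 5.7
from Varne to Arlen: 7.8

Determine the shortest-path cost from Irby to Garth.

$14.9

Compare a few routes:
Irby - Pirton - Eskin - Garth: 6.6+3.3+8.1 = 18
Irby - Hale - Eskin - Arlen - Brook - Garth: 6.1+0.7+8.7+5.1+8.8 = 29.4
Irby - Hale - Eskin - Garth: 6.1+0.7+8.1 = 14.9
The minimum is $14.9 via Irby - Hale - Eskin - Garth.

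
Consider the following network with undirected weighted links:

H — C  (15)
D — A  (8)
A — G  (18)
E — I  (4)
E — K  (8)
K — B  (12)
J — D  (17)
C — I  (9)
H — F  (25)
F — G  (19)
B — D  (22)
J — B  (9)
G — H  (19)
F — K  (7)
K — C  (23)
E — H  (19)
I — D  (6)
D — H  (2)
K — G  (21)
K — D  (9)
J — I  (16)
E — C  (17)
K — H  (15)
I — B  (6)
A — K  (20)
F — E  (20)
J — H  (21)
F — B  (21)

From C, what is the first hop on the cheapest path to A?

I

Compare a few routes:
C - I - D - A: 9+6+8 = 23
C - H - D - A: 15+2+8 = 25
The minimum is 23 via C - I - D - A.
So from C the first move is to I.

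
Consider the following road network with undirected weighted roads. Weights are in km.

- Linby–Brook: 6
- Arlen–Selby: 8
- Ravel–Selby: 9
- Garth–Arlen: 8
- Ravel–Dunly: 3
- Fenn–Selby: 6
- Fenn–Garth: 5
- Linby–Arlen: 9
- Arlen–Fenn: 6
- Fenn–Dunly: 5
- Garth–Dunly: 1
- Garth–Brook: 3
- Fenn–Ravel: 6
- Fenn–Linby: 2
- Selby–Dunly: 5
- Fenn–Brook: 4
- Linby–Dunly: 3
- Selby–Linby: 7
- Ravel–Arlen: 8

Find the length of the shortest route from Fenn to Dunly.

Candidate routes:
Fenn–Dunly: 5 = 5
Fenn–Brook–Garth–Dunly: 4+3+1 = 8
Fenn–Garth–Dunly: 5+1 = 6
Fenn–Ravel–Dunly: 6+3 = 9
Cheapest is Fenn–Dunly at 5 km.

5 km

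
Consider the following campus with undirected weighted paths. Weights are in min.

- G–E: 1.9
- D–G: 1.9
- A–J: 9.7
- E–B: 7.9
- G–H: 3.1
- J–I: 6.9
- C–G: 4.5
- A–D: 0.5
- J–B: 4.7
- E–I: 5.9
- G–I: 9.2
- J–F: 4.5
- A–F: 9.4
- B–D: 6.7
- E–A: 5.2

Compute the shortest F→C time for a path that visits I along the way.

23.7 min

Shortest F→I: F–J–I = 11.4
Shortest I→C: I–E–G–C = 12.3
Total via I: 11.4 + 12.3 = 23.7 min.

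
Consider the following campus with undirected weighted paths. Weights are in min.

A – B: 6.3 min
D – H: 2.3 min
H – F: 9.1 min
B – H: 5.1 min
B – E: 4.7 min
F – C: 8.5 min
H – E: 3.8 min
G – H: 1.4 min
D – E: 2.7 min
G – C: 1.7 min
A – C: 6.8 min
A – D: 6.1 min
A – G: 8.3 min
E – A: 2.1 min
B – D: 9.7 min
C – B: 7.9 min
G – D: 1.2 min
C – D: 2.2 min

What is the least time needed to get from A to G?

Enumerating some paths:
A–D–G: 6.1+1.2 = 7.3
A–E–H–G: 2.1+3.8+1.4 = 7.3
A–E–D–G: 2.1+2.7+1.2 = 6
The minimum is 6 min via A–E–D–G.

6 min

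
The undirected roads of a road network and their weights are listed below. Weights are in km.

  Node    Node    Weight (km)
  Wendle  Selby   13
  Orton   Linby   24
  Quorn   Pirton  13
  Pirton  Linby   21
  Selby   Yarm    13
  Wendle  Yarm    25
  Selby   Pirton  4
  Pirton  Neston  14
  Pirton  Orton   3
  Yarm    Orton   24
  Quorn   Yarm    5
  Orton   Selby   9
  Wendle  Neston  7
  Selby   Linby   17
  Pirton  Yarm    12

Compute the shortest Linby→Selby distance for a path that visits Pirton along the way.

25 km

Shortest Linby→Pirton: Linby–Pirton = 21
Best Pirton to Selby: Pirton–Selby costing 4
Total via Pirton: 21 + 4 = 25 km.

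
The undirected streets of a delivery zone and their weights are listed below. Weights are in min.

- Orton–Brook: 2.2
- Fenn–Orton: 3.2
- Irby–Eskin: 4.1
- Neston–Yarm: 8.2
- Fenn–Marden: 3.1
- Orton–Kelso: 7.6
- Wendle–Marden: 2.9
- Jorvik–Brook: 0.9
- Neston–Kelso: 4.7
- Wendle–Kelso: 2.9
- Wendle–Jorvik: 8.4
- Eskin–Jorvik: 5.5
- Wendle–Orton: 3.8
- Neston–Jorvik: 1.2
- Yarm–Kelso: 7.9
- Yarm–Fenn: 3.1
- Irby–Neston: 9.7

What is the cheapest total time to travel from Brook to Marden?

8.5 min

Running Dijkstra from Brook:
Brook: 0
Jorvik: 0.9  (via Brook)
Neston: 2.1  (via Jorvik)
Orton: 2.2  (via Brook)
Fenn: 5.4  (via Orton)
Wendle: 6  (via Orton)
Eskin: 6.4  (via Jorvik)
Kelso: 6.8  (via Neston)
Marden: 8.5  (via Fenn)
Shortest route: Brook–Orton–Fenn–Marden = 8.5 min.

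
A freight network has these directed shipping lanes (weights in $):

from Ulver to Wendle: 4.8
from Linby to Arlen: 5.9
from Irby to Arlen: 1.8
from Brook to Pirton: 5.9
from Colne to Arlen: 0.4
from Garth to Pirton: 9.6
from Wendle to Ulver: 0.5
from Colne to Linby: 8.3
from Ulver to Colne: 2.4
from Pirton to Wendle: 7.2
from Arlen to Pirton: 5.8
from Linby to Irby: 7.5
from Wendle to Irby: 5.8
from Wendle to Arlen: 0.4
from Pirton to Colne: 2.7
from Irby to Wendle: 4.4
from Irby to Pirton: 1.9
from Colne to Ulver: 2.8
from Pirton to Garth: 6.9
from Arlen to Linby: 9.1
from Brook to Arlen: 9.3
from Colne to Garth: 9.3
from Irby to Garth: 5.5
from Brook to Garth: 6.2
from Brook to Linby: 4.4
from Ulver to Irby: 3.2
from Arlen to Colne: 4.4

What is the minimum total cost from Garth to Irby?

$18.3

Compare a few routes:
Garth - Pirton - Wendle - Ulver - Irby: 9.6+7.2+0.5+3.2 = 20.5
Garth - Pirton - Colne - Ulver - Irby: 9.6+2.7+2.8+3.2 = 18.3
Garth - Pirton - Wendle - Irby: 9.6+7.2+5.8 = 22.6
Cheapest is Garth - Pirton - Colne - Ulver - Irby at $18.3.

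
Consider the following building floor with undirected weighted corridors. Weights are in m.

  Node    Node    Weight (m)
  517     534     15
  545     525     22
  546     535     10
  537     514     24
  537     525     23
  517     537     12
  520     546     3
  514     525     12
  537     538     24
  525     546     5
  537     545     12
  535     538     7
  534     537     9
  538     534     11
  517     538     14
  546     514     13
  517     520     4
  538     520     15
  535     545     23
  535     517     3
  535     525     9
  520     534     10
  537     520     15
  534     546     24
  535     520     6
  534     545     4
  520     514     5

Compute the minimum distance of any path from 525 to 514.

Settle nodes by increasing distance from 525:
525: 0
546: 5  (via 525)
520: 8  (via 546)
535: 9  (via 525)
517: 12  (via 520)
514: 12  (via 525)
Shortest route: 525 → 514 = 12 m.

12 m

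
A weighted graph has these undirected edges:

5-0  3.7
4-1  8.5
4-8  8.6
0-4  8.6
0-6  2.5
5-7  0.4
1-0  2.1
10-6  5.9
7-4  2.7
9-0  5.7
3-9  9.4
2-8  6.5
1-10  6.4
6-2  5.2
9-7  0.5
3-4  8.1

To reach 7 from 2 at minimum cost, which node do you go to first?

Candidate routes:
2–8–4–7: 6.5+8.6+2.7 = 17.8
2–6–0–9–7: 5.2+2.5+5.7+0.5 = 13.9
2–6–0–5–7: 5.2+2.5+3.7+0.4 = 11.8
The minimum is 11.8 via 2–6–0–5–7.
So from 2 the first move is to 6.

6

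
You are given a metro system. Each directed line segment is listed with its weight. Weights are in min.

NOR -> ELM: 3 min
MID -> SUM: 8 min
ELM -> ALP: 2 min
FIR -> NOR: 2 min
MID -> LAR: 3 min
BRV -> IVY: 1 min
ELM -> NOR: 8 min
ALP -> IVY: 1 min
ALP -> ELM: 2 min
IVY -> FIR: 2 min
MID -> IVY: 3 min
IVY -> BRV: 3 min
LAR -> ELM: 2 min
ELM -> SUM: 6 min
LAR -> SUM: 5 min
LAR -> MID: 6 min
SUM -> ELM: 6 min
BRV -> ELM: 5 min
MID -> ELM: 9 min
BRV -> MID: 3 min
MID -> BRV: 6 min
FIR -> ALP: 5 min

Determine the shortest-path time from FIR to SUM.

Settle nodes by increasing distance from FIR:
FIR: 0
NOR: 2  (via FIR)
ALP: 5  (via FIR)
ELM: 5  (via NOR)
IVY: 6  (via ALP)
BRV: 9  (via IVY)
SUM: 11  (via ELM)
Shortest route: FIR → NOR → ELM → SUM = 11 min.

11 min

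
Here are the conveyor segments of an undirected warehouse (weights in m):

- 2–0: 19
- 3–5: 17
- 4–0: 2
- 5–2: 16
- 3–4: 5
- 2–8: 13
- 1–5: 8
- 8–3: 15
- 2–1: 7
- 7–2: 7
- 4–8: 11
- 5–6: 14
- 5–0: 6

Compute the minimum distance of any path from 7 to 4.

28 m

Compare a few routes:
7 → 2 → 5 → 0 → 4: 7+16+6+2 = 31
7 → 2 → 1 → 5 → 0 → 4: 7+7+8+6+2 = 30
7 → 2 → 0 → 4: 7+19+2 = 28
7 → 2 → 8 → 4: 7+13+11 = 31
Cheapest is 7 → 2 → 0 → 4 at 28 m.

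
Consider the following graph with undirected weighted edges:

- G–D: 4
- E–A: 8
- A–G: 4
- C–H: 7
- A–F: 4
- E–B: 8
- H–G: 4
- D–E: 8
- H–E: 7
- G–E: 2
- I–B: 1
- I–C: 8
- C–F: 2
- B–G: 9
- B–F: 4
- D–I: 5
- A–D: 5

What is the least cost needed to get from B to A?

Compare a few routes:
B–F–A: 4+4 = 8
B–G–A: 9+4 = 13
B–I–D–A: 1+5+5 = 11
Cheapest is B–F–A at 8.

8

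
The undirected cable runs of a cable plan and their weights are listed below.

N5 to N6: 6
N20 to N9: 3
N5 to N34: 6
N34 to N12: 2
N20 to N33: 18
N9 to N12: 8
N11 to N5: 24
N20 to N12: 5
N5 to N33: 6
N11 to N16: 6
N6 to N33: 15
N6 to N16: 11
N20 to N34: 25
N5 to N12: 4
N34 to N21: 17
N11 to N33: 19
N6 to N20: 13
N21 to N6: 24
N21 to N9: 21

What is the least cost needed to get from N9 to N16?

Settle nodes by increasing distance from N9:
N9: 0
N20: 3  (via N9)
N12: 8  (via N9)
N34: 10  (via N12)
N5: 12  (via N12)
N6: 16  (via N20)
N33: 18  (via N5)
N21: 21  (via N9)
N16: 27  (via N6)
Shortest route: N9–N20–N6–N16 = 27.

27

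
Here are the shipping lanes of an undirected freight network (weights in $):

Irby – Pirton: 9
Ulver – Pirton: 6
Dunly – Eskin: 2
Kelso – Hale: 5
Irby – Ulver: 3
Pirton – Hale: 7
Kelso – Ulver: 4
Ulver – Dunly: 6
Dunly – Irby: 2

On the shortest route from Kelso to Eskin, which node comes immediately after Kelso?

Candidate routes:
Kelso–Ulver–Pirton–Irby–Dunly–Eskin: 4+6+9+2+2 = 23
Kelso–Ulver–Irby–Dunly–Eskin: 4+3+2+2 = 11
Kelso–Ulver–Dunly–Eskin: 4+6+2 = 12
Cheapest is Kelso–Ulver–Irby–Dunly–Eskin at $11.
So from Kelso the first move is to Ulver.

Ulver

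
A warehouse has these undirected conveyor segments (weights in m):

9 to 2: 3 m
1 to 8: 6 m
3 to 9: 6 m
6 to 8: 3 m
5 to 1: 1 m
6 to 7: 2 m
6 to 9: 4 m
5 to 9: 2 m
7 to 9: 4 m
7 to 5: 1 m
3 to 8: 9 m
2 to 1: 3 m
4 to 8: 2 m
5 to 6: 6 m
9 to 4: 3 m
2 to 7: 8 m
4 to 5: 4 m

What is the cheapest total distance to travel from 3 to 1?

9 m

Running Dijkstra from 3:
3: 0
9: 6  (via 3)
5: 8  (via 9)
1: 9  (via 5)
Shortest route: 3 → 9 → 5 → 1 = 9 m.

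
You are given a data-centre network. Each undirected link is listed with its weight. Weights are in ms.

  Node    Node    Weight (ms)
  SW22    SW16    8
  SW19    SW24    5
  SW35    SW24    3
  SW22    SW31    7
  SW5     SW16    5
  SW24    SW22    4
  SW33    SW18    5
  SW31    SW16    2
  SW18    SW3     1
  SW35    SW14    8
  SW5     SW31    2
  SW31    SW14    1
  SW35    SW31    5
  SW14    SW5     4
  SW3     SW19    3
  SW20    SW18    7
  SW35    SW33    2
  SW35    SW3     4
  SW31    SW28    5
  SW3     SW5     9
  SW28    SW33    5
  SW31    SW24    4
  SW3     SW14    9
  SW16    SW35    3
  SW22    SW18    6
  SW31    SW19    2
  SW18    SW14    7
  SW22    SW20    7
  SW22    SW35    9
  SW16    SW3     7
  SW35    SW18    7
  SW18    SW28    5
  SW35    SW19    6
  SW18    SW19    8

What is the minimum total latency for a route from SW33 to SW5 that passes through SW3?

13 ms

Best SW33 to SW3: SW33–SW35–SW3 costing 6
Shortest SW3→SW5: SW3–SW19–SW31–SW5 = 7
Total via SW3: 6 + 7 = 13 ms.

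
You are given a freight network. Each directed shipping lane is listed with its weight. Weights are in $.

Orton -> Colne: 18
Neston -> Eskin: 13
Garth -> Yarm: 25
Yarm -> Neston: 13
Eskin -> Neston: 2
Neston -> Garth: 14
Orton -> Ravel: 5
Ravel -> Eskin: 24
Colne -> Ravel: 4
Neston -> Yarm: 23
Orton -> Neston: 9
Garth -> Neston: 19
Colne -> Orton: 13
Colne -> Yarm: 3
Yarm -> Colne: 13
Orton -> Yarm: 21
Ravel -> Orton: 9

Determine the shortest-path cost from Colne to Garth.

$30

Compare a few routes:
Colne–Orton–Neston–Garth: 13+9+14 = 36
Colne–Yarm–Neston–Garth: 3+13+14 = 30
Colne–Ravel–Eskin–Neston–Garth: 4+24+2+14 = 44
Colne–Ravel–Orton–Neston–Garth: 4+9+9+14 = 36
The minimum is $30 via Colne–Yarm–Neston–Garth.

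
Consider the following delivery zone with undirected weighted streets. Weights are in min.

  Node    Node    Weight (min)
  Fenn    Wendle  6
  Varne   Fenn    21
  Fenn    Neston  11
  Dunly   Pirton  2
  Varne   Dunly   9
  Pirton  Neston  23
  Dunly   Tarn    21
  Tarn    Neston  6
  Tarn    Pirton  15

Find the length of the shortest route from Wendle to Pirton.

Settle nodes by increasing distance from Wendle:
Wendle: 0
Fenn: 6  (via Wendle)
Neston: 17  (via Fenn)
Tarn: 23  (via Neston)
Varne: 27  (via Fenn)
Dunly: 36  (via Varne)
Pirton: 38  (via Tarn)
Shortest route: Wendle–Fenn–Neston–Tarn–Pirton = 38 min.

38 min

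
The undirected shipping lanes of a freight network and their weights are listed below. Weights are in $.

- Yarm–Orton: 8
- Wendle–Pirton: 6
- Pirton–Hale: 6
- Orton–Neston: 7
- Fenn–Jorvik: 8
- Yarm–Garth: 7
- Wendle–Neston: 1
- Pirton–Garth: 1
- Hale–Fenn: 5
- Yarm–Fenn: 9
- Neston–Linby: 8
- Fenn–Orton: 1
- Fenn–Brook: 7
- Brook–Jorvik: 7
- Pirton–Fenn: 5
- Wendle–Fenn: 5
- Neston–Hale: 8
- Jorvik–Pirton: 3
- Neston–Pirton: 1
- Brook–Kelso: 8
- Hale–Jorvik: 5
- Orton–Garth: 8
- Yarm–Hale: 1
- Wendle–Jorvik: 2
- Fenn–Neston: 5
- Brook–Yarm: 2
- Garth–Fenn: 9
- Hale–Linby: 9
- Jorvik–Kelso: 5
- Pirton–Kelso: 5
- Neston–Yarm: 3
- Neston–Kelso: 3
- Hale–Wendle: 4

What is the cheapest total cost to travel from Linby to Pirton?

Candidate routes:
Linby - Hale - Yarm - Neston - Pirton: 9+1+3+1 = 14
Linby - Neston - Pirton: 8+1 = 9
Linby - Neston - Wendle - Jorvik - Pirton: 8+1+2+3 = 14
The minimum is $9 via Linby - Neston - Pirton.

$9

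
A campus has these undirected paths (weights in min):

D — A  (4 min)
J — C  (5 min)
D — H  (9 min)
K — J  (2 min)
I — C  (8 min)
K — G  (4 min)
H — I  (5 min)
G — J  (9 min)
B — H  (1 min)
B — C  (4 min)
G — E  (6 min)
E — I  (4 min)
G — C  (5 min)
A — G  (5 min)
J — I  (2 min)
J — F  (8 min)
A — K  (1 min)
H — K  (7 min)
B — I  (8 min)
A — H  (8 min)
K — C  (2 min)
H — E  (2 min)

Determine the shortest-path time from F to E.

Compare a few routes:
F–J–I–H–E: 8+2+5+2 = 17
F–J–K–C–B–H–E: 8+2+2+4+1+2 = 19
F–J–I–E: 8+2+4 = 14
The minimum is 14 min via F–J–I–E.

14 min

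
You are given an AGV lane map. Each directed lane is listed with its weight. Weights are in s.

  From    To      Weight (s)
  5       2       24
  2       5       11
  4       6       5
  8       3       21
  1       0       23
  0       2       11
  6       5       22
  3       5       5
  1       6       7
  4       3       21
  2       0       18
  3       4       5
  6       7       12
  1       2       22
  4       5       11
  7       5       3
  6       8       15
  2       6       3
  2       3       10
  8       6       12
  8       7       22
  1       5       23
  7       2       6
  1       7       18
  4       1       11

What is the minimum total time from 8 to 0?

46 s

Enumerating some paths:
8 - 6 - 7 - 2 - 0: 12+12+6+18 = 48
8 - 7 - 5 - 2 - 0: 22+3+24+18 = 67
8 - 7 - 2 - 0: 22+6+18 = 46
8 - 3 - 4 - 1 - 0: 21+5+11+23 = 60
The minimum is 46 s via 8 - 7 - 2 - 0.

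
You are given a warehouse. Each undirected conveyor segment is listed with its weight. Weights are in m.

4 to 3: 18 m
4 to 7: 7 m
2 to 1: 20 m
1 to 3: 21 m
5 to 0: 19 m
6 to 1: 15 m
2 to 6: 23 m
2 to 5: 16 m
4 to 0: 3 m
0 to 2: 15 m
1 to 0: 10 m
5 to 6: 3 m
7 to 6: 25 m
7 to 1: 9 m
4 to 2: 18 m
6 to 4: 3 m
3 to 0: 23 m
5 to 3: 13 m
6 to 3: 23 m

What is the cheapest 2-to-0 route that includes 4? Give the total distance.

21 m

Shortest 2→4: 2–4 = 18
Shortest 4→0: 4–0 = 3
Total via 4: 18 + 3 = 21 m.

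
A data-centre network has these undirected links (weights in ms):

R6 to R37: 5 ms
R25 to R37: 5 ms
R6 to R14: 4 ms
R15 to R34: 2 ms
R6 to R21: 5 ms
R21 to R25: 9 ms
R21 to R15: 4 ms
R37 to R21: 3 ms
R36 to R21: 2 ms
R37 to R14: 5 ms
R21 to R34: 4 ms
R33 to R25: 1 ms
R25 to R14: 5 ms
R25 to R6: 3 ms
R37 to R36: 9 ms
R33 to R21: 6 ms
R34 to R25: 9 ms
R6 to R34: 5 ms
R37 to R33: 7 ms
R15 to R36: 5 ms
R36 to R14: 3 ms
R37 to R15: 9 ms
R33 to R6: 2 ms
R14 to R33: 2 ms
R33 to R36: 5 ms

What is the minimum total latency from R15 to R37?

Shortest distances from R15:
R15: 0
R34: 2  (via R15)
R21: 4  (via R15)
R36: 5  (via R15)
R37: 7  (via R21)
Shortest route: R15–R21–R37 = 7 ms.

7 ms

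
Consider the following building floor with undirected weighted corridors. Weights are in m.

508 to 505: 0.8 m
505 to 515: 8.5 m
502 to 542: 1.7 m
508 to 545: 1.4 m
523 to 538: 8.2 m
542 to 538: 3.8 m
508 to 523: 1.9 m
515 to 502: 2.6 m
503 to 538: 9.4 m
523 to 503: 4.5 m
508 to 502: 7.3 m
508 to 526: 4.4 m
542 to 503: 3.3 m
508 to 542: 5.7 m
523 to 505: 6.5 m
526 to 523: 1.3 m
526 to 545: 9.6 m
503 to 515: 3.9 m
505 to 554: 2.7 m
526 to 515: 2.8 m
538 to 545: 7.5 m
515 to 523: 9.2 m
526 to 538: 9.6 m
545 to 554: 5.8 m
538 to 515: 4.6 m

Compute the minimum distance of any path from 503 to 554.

9.9 m

Candidate routes:
503–523–508–505–554: 4.5+1.9+0.8+2.7 = 9.9
503–542–508–505–554: 3.3+5.7+0.8+2.7 = 12.5
The minimum is 9.9 m via 503–523–508–505–554.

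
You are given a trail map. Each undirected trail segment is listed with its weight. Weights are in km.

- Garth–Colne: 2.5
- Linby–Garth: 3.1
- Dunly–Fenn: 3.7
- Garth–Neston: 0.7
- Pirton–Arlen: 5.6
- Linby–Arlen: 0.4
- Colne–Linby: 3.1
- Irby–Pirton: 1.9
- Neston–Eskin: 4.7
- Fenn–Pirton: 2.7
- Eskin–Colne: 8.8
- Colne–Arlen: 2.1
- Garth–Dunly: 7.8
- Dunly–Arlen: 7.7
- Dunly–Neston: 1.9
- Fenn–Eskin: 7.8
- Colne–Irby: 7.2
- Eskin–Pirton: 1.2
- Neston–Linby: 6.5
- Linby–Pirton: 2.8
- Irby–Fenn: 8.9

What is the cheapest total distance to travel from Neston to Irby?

7.8 km

Running Dijkstra from Neston:
Neston: 0
Garth: 0.7  (via Neston)
Dunly: 1.9  (via Neston)
Colne: 3.2  (via Garth)
Linby: 3.8  (via Garth)
Arlen: 4.2  (via Linby)
Eskin: 4.7  (via Neston)
Fenn: 5.6  (via Dunly)
Pirton: 5.9  (via Eskin)
Irby: 7.8  (via Pirton)
Shortest route: Neston–Eskin–Pirton–Irby = 7.8 km.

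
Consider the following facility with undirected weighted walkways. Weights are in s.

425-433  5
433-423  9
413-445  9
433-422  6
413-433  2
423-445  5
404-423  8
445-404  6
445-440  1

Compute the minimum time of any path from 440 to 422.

18 s

Enumerating some paths:
440 → 445 → 423 → 433 → 422: 1+5+9+6 = 21
440 → 445 → 413 → 433 → 422: 1+9+2+6 = 18
The minimum is 18 s via 440 → 445 → 413 → 433 → 422.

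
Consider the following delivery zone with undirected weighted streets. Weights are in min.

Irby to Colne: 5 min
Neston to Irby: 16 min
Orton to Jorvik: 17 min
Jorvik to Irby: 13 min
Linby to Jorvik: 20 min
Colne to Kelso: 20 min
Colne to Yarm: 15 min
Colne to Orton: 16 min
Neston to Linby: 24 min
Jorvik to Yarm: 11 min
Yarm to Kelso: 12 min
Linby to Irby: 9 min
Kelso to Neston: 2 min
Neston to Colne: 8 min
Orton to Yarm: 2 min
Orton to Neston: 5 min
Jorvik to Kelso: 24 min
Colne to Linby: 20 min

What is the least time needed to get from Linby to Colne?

Enumerating some paths:
Linby - Neston - Colne: 24+8 = 32
Linby - Colne: 20 = 20
Linby - Irby - Colne: 9+5 = 14
The minimum is 14 min via Linby - Irby - Colne.

14 min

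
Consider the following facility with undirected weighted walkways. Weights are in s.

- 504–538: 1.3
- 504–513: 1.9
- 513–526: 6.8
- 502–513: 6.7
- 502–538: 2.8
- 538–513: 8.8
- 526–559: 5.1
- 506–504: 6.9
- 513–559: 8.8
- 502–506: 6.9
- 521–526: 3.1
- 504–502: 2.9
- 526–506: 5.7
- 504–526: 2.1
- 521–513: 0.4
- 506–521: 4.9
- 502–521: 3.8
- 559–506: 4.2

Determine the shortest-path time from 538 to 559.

Enumerating some paths:
538 → 504 → 513 → 559: 1.3+1.9+8.8 = 12
538 → 504 → 526 → 559: 1.3+2.1+5.1 = 8.5
538 → 504 → 513 → 521 → 526 → 559: 1.3+1.9+0.4+3.1+5.1 = 11.8
538 → 504 → 506 → 559: 1.3+6.9+4.2 = 12.4
Cheapest is 538 → 504 → 526 → 559 at 8.5 s.

8.5 s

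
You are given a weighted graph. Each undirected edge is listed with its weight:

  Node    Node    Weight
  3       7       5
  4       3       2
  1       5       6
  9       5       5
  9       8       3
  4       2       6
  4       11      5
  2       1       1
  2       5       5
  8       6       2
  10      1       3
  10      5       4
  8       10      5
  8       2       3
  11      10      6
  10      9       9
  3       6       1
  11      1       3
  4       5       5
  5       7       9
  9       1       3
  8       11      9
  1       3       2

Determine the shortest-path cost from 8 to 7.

Shortest distances from 8:
8: 0
6: 2  (via 8)
2: 3  (via 8)
3: 3  (via 6)
9: 3  (via 8)
1: 4  (via 2)
4: 5  (via 3)
10: 5  (via 8)
11: 7  (via 1)
5: 8  (via 2)
7: 8  (via 3)
Shortest route: 8 → 6 → 3 → 7 = 8.

8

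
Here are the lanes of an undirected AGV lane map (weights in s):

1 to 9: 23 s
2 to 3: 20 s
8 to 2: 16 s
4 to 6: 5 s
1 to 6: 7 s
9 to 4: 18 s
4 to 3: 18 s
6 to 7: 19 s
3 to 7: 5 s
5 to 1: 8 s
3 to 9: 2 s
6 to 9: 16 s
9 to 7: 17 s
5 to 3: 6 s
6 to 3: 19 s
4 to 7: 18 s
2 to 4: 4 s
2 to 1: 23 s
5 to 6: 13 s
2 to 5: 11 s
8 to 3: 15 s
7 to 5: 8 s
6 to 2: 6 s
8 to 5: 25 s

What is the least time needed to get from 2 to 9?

19 s

Candidate routes:
2 → 5 → 3 → 9: 11+6+2 = 19
2 → 6 → 9: 6+16 = 22
The minimum is 19 s via 2 → 5 → 3 → 9.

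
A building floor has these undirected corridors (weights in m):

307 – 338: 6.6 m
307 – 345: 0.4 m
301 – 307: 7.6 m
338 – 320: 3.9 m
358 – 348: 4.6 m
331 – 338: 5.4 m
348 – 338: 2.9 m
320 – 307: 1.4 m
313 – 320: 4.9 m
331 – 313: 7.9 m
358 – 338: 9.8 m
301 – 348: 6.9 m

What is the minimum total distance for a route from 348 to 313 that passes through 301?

Best 348 to 301: 348 → 301 costing 6.9
Best 301 to 313: 301 → 307 → 320 → 313 costing 13.9
Total via 301: 6.9 + 13.9 = 20.8 m.

20.8 m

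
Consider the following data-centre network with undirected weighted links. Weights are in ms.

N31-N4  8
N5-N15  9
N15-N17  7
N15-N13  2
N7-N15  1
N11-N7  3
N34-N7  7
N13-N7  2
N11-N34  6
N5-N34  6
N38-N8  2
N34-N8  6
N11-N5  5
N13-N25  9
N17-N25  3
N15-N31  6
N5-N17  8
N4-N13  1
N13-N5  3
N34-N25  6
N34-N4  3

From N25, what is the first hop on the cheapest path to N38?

Candidate routes:
N25–N34–N8–N38: 6+6+2 = 14
N25–N13–N4–N34–N8–N38: 9+1+3+6+2 = 21
Cheapest is N25–N34–N8–N38 at 14 ms.
So from N25 the first move is to N34.

N34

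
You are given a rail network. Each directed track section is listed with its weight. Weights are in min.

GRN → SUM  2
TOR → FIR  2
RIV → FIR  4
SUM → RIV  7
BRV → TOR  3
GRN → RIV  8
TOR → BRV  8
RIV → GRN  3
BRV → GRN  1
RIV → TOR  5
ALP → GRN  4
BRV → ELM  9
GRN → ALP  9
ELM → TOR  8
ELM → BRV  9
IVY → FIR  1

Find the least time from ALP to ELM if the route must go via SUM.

35 min

Shortest ALP→SUM: ALP → GRN → SUM = 6
Best SUM to ELM: SUM → RIV → TOR → BRV → ELM costing 29
Total via SUM: 6 + 29 = 35 min.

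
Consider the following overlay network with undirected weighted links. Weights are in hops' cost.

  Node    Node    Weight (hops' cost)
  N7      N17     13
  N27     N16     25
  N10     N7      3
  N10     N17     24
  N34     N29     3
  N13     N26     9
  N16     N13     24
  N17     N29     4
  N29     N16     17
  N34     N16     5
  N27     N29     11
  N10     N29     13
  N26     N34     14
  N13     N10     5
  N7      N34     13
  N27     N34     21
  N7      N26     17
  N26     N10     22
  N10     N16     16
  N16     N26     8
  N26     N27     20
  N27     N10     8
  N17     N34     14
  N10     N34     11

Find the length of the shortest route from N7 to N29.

Settle nodes by increasing distance from N7:
N7: 0
N10: 3  (via N7)
N13: 8  (via N10)
N27: 11  (via N10)
N34: 13  (via N7)
N17: 13  (via N7)
N29: 16  (via N10)
Shortest route: N7 → N10 → N29 = 16 hops' cost.

16 hops' cost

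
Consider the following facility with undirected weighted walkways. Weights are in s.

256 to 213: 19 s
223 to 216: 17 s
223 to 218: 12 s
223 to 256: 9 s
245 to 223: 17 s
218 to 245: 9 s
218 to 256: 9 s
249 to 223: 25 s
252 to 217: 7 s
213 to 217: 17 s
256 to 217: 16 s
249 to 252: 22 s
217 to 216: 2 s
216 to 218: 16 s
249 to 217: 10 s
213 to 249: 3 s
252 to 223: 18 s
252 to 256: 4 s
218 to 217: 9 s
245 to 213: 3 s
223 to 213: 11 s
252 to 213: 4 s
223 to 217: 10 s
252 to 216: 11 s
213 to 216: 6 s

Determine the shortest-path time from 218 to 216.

11 s

Shortest distances from 218:
218: 0
245: 9  (via 218)
256: 9  (via 218)
217: 9  (via 218)
216: 11  (via 217)
Shortest route: 218 → 217 → 216 = 11 s.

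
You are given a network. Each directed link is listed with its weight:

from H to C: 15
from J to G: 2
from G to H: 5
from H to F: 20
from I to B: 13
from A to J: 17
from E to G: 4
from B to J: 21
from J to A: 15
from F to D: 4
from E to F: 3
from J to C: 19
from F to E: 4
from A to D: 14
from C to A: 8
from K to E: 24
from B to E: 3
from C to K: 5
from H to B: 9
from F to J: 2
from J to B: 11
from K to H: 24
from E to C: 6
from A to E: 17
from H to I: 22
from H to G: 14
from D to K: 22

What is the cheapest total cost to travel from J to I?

29

Settle nodes by increasing distance from J:
J: 0
G: 2  (via J)
H: 7  (via G)
B: 11  (via J)
E: 14  (via B)
A: 15  (via J)
F: 17  (via E)
C: 19  (via J)
D: 21  (via F)
K: 24  (via C)
I: 29  (via H)
Shortest route: J → G → H → I = 29.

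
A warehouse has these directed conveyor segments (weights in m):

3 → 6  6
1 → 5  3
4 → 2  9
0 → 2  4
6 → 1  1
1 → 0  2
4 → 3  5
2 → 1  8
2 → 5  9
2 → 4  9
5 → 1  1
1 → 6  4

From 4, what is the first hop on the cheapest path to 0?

3

Compare a few routes:
4–2–1–0: 9+8+2 = 19
4–3–6–1–0: 5+6+1+2 = 14
4–2–5–1–0: 9+9+1+2 = 21
Cheapest is 4–3–6–1–0 at 14 m.
So from 4 the first move is to 3.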